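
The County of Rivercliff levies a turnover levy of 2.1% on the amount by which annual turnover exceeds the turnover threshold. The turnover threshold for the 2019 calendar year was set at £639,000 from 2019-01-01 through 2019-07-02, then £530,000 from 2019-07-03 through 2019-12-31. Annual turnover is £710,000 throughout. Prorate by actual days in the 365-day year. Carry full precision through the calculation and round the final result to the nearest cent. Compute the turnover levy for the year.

£2,632.36

2019-01-01 to 2019-07-02: 183 days, exemption £639,000 → (£710,000 − £639,000) × 2.1% × 183/365 = £747.5425
2019-07-03 to 2019-12-31: 182 days, exemption £530,000 → (£710,000 − £530,000) × 2.1% × 182/365 = £1,884.8219
Total = £2,632.3644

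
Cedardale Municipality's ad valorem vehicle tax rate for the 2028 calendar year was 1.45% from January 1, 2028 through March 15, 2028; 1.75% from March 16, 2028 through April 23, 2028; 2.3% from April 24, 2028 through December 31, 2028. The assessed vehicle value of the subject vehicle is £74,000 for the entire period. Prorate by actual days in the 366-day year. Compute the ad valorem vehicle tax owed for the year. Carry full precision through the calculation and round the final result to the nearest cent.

£1,529.74

January 1 – March 15, 2028: 75 days at 1.45% → £74,000 × 1.45% × 75/366 = £219.8770
March 16 – April 23, 2028: 39 days at 1.75% → £74,000 × 1.75% × 39/366 = £137.9918
April 24 – December 31, 2028: 252 days at 2.3% → £74,000 × 2.3% × 252/366 = £1,171.8689
Total = £1,529.7377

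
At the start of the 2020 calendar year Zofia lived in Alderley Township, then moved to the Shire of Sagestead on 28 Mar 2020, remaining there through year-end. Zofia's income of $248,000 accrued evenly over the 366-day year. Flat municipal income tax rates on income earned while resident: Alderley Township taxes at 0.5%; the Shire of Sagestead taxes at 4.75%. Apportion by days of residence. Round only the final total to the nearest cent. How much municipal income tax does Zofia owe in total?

$9,274.59

Alderley Township, 1 Jan – 27 Mar 2020: 87 days → $248,000 × 0.5% × 87/366 = $294.7541
The Shire of Sagestead, 28 Mar – 31 Dec 2020: 279 days → $248,000 × 4.75% × 279/366 = $8,979.8361
Total = $9,274.5902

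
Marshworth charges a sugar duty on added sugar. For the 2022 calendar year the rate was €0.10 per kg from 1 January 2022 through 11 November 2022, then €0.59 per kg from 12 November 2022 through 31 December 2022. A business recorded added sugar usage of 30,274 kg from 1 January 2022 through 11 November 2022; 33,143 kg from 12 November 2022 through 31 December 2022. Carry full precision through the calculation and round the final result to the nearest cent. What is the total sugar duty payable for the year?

€22,581.77

1 January – 11 November 2022: 30,274 kg at €0.10/kg → €3,027.40
12 November – 31 December 2022: 33,143 kg at €0.59/kg → €19,554.37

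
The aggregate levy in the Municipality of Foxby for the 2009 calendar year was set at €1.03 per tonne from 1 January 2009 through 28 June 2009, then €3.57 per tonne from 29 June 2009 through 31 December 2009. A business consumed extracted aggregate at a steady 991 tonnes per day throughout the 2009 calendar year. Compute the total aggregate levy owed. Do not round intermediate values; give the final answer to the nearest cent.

€840,754.49

1 January – 28 June 2009: 179 days × 991 tonnes/day = 177,389 tonnes at €1.03/tonne → €182,710.67
29 June – 31 December 2009: 186 days × 991 tonnes/day = 184,326 tonnes at €3.57/tonne → €658,043.82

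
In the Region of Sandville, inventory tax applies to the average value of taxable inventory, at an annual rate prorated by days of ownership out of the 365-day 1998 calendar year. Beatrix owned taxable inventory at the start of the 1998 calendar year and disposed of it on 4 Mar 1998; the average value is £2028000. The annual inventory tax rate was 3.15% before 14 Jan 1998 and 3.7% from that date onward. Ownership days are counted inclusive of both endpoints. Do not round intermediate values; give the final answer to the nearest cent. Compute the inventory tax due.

1 Jan – 13 Jan 1998: 13 days at 3.15% → £2028000 × 3.15% × 13/365 = £2275.2493
14 Jan – 4 Mar 1998: 50 days at 3.7% → £2028000 × 3.7% × 50/365 = £10278.9041
Total = £12554.1534

£12554.15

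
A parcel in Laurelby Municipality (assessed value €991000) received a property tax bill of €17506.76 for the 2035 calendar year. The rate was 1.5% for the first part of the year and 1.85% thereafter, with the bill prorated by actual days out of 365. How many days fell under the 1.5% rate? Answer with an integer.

Let d = days at the first rate; then 365 − d days at the second rate.
€991000 × [1.5%·d + 1.85%·(365−d)] / 365 = €17506.76
Solving gives d = 87, so the new rate took effect on 29 March 2035.

87 days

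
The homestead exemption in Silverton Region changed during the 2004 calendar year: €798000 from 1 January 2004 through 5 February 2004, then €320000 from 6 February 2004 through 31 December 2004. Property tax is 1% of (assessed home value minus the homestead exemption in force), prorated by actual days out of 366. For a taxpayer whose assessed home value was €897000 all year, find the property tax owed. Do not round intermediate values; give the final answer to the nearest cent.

€5299.84

1 January – 5 February 2004: 36 days, exemption €798000 → (€897000 − €798000) × 1% × 36/366 = €97.3770
6 February – 31 December 2004: 330 days, exemption €320000 → (€897000 − €320000) × 1% × 330/366 = €5202.4590
Total = €5299.8361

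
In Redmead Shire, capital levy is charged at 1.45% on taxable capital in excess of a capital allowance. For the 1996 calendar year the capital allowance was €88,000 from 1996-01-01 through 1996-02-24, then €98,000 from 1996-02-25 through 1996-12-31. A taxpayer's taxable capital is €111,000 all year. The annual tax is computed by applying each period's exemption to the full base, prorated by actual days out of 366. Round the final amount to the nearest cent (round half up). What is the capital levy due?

1996-01-01 to 1996-02-24: 55 days, exemption €88,000 → (€111,000 − €88,000) × 1.45% × 55/366 = €50.1161
1996-02-25 to 1996-12-31: 311 days, exemption €98,000 → (€111,000 − €98,000) × 1.45% × 311/366 = €160.1735
Total = €210.2896

€210.29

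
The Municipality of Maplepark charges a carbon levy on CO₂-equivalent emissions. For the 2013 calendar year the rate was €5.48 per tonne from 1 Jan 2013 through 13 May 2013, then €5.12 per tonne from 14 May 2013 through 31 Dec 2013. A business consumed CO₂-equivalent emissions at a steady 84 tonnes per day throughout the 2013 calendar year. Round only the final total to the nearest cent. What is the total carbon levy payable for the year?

€161,001.12

1 Jan – 13 May 2013: 133 days × 84 tonnes/day = 11,172 tonnes at €5.48/tonne → €61,222.56
14 May – 31 Dec 2013: 232 days × 84 tonnes/day = 19,488 tonnes at €5.12/tonne → €99,778.56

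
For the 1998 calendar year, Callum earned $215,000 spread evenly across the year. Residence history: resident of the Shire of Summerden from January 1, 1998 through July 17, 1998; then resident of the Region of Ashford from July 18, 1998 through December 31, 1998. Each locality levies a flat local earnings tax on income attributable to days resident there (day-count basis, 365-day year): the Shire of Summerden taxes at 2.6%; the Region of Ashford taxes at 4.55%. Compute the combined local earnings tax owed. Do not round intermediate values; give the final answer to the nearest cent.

The Shire of Summerden, January 1 – July 17, 1998: 198 days → $215,000 × 2.6% × 198/365 = $3,032.3836
The Region of Ashford, July 18 – December 31, 1998: 167 days → $215,000 × 4.55% × 167/365 = $4,475.8288
Total = $7,508.2123

$7,508.21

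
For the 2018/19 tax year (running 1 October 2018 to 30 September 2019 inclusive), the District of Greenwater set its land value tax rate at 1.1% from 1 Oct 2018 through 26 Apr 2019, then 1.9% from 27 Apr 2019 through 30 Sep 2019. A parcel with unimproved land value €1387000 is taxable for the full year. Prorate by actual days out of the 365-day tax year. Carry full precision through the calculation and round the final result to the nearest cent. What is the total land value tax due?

€20029.80

1 Oct 2018 – 26 Apr 2019: 208 days at 1.1% → €1387000 × 1.1% × 208/365 = €8694.4000
27 Apr – 30 Sep 2019: 157 days at 1.9% → €1387000 × 1.9% × 157/365 = €11335.4000
Total = €20029.8000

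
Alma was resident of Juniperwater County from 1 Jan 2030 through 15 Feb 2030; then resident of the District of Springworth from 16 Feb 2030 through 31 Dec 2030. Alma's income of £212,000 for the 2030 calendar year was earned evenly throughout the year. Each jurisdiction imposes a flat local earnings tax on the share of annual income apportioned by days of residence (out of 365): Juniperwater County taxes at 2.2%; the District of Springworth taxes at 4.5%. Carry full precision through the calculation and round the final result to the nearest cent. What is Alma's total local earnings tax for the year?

Juniperwater County, 1 Jan – 15 Feb 2030: 46 days → £212,000 × 2.2% × 46/365 = £587.7918
The District of Springworth, 16 Feb – 31 Dec 2030: 319 days → £212,000 × 4.5% × 319/365 = £8,337.6986
Total = £8,925.4904

£8,925.49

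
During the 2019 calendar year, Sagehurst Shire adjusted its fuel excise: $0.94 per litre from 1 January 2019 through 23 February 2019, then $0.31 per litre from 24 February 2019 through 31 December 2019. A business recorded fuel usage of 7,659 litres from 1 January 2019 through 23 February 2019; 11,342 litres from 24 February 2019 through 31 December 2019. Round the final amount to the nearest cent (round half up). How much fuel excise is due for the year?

$10,715.48

1 January – 23 February 2019: 7,659 litres at $0.94/litre → $7,199.46
24 February – 31 December 2019: 11,342 litres at $0.31/litre → $3,516.02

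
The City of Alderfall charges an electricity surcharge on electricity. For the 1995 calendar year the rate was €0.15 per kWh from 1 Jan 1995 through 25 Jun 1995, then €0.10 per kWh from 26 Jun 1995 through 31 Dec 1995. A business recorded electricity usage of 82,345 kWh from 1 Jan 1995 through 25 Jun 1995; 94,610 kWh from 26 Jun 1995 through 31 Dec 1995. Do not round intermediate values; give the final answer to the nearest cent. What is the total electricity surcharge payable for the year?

€21,812.75

1 Jan – 25 Jun 1995: 82,345 kWh at €0.15/kWh → €12,351.75
26 Jun – 31 Dec 1995: 94,610 kWh at €0.10/kWh → €9,461.00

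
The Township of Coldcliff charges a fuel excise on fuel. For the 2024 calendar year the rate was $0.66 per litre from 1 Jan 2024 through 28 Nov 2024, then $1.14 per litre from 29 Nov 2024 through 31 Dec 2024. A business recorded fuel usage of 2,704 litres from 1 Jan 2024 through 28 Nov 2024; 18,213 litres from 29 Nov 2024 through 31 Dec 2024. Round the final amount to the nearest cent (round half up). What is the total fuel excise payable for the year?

$22,547.46

1 Jan – 28 Nov 2024: 2,704 litres at $0.66/litre → $1,784.64
29 Nov – 31 Dec 2024: 18,213 litres at $1.14/litre → $20,762.82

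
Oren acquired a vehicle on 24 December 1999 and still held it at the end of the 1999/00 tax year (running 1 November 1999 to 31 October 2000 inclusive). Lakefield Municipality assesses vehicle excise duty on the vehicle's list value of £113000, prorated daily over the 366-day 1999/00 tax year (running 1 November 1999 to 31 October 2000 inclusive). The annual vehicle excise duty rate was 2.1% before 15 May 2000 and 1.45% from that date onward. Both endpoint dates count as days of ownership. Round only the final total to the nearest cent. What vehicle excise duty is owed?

£1688.21

24 December 1999 – 14 May 2000: 143 days at 2.1% → £113000 × 2.1% × 143/366 = £927.1557
15 May – 31 October 2000: 170 days at 1.45% → £113000 × 1.45% × 170/366 = £761.0519
Total = £1688.2077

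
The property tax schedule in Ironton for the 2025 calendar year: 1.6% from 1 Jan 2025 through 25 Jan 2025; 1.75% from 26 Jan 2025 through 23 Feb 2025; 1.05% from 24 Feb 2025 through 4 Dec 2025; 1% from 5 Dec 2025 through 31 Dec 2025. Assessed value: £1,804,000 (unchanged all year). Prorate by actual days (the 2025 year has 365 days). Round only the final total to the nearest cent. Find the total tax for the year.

£20,558.19

1 Jan – 25 Jan 2025: 25 days at 1.6% → £1,804,000 × 1.6% × 25/365 = £1,976.9863
26 Jan – 23 Feb 2025: 29 days at 1.75% → £1,804,000 × 1.75% × 29/365 = £2,508.3014
24 Feb – 4 Dec 2025: 284 days at 1.05% → £1,804,000 × 1.05% × 284/365 = £14,738.4329
5 Dec – 31 Dec 2025: 27 days at 1% → £1,804,000 × 1% × 27/365 = £1,334.4658
Total = £20,558.1863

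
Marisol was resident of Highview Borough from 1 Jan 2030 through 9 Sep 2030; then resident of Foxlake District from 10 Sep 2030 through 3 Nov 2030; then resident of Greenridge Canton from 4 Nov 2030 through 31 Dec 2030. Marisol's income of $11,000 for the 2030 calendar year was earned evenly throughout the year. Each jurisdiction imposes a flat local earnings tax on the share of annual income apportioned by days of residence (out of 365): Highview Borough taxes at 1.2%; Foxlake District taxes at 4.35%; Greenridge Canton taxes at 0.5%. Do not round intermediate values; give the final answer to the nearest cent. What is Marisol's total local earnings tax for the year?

$171.98

Highview Borough, 1 Jan – 9 Sep 2030: 252 days → $11,000 × 1.2% × 252/365 = $91.1342
Foxlake District, 10 Sep – 3 Nov 2030: 55 days → $11,000 × 4.35% × 55/365 = $72.1027
Greenridge Canton, 4 Nov – 31 Dec 2030: 58 days → $11,000 × 0.5% × 58/365 = $8.7397
Total = $171.9767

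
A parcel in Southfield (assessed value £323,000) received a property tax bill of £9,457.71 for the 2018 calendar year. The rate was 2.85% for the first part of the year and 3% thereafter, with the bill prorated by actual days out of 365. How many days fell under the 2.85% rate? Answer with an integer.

Let d = days at the first rate; then 365 − d days at the second rate.
£323,000 × [2.85%·d + 3%·(365−d)] / 365 = £9,457.71
Solving gives d = 175, so the new rate took effect on June 25, 2018.

175 days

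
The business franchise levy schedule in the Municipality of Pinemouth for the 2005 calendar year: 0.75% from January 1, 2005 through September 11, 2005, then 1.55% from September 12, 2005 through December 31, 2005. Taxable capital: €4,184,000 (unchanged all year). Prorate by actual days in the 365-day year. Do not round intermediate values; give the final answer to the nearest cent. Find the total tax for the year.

January 1 – September 11, 2005: 254 days at 0.75% → €4,184,000 × 0.75% × 254/365 = €21,837.0411
September 12 – December 31, 2005: 111 days at 1.55% → €4,184,000 × 1.55% × 111/365 = €19,722.1151
Total = €41,559.1562

€41,559.16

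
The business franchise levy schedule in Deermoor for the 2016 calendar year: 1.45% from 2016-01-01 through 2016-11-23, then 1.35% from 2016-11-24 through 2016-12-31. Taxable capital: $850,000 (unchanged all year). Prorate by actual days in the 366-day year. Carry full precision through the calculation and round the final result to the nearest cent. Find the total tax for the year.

$12,236.75

2016-01-01 to 2016-11-23: 328 days at 1.45% → $850,000 × 1.45% × 328/366 = $11,045.3552
2016-11-24 to 2016-12-31: 38 days at 1.35% → $850,000 × 1.35% × 38/366 = $1,191.3934
Total = $12,236.7486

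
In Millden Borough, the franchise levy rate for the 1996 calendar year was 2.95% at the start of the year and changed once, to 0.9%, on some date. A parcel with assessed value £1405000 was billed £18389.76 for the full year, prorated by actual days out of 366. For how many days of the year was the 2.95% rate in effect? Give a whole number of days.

73 days

Let d = days at the first rate; then 366 − d days at the second rate.
£1405000 × [2.95%·d + 0.9%·(366−d)] / 366 = £18389.76
Solving gives d = 73, so the new rate took effect on 14 March 1996.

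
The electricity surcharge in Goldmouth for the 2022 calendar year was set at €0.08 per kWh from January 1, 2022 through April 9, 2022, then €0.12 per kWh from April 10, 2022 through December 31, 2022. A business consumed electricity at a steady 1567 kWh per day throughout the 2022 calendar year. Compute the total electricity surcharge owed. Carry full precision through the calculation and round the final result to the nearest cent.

€62,429.28

January 1 – April 9, 2022: 99 days × 1567 kWh/day = 155,133 kWh at €0.08/kWh → €12,410.64
April 10 – December 31, 2022: 266 days × 1567 kWh/day = 416,822 kWh at €0.12/kWh → €50,018.64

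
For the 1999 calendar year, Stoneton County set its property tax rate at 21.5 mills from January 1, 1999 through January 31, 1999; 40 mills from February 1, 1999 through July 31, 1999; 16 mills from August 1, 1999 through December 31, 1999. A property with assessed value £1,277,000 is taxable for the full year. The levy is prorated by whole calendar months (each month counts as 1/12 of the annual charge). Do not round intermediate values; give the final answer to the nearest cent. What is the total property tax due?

January 1 – January 31, 1999: 1 month at 21.5 mills → £1,277,000 × 2.15% × 1/12 = £2,287.9583
February 1 – July 31, 1999: 6 months at 40 mills → £1,277,000 × 4% × 6/12 = £25,540.0000
August 1 – December 31, 1999: 5 months at 16 mills → £1,277,000 × 1.6% × 5/12 = £8,513.3333
Total = £36,341.2917

£36,341.29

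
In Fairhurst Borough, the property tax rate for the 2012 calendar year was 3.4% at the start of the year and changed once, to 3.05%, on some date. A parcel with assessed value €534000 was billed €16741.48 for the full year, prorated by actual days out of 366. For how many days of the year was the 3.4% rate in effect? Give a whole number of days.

Let d = days at the first rate; then 366 − d days at the second rate.
€534000 × [3.4%·d + 3.05%·(366−d)] / 366 = €16741.48
Solving gives d = 89, so the new rate took effect on March 30, 2012.

89 days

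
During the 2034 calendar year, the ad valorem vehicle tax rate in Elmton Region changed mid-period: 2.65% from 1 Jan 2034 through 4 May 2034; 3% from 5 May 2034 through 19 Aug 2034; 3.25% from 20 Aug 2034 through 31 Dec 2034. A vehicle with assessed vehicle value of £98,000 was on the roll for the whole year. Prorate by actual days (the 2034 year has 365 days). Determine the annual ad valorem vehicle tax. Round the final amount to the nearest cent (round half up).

£2,913.42

1 Jan – 4 May 2034: 124 days at 2.65% → £98,000 × 2.65% × 124/365 = £882.2685
5 May – 19 Aug 2034: 107 days at 3% → £98,000 × 3% × 107/365 = £861.8630
20 Aug – 31 Dec 2034: 134 days at 3.25% → £98,000 × 3.25% × 134/365 = £1,169.2877
Total = £2,913.4192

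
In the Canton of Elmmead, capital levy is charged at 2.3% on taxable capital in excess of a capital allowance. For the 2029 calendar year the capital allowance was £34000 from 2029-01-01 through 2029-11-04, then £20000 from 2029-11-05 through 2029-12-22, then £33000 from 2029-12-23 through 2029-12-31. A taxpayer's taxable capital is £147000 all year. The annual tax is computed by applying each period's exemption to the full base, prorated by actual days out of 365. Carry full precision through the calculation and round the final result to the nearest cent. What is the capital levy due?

2029-01-01 to 2029-11-04: 308 days, exemption £34000 → (£147000 − £34000) × 2.3% × 308/365 = £2193.1288
2029-11-05 to 2029-12-22: 48 days, exemption £20000 → (£147000 − £20000) × 2.3% × 48/365 = £384.1315
2029-12-23 to 2029-12-31: 9 days, exemption £33000 → (£147000 − £33000) × 2.3% × 9/365 = £64.6521
Total = £2641.9123

£2641.91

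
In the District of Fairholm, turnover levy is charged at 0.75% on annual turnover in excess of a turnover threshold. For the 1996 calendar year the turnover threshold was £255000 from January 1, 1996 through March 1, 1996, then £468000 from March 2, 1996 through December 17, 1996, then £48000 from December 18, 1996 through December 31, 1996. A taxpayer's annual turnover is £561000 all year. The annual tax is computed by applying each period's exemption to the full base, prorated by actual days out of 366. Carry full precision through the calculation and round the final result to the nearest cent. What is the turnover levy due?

£1084.24

January 1 – March 1, 1996: 61 days, exemption £255000 → (£561000 − £255000) × 0.75% × 61/366 = £382.5000
March 2 – December 17, 1996: 291 days, exemption £468000 → (£561000 − £468000) × 0.75% × 291/366 = £554.5697
December 18 – December 31, 1996: 14 days, exemption £48000 → (£561000 − £48000) × 0.75% × 14/366 = £147.1721
Total = £1084.2418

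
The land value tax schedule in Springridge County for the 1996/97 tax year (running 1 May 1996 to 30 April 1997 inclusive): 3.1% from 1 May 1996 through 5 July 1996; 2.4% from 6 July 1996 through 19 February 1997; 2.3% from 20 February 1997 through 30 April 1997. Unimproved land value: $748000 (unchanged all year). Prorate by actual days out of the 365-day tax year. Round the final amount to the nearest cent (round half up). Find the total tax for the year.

1 May – 5 July 1996: 66 days at 3.1% → $748000 × 3.1% × 66/365 = $4192.8986
6 July 1996 – 19 February 1997: 229 days at 2.4% → $748000 × 2.4% × 229/365 = $11263.0356
20 February – 30 April 1997: 70 days at 2.3% → $748000 × 2.3% × 70/365 = $3299.3973
Total = $18755.3315

$18755.33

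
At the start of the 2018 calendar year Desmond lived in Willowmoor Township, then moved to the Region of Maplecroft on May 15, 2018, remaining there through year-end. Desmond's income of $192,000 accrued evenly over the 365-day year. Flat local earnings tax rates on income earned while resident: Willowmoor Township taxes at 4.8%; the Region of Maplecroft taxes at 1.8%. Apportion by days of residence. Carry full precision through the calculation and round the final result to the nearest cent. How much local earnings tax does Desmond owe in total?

Willowmoor Township, January 1 – May 14, 2018: 134 days → $192,000 × 4.8% × 134/365 = $3,383.4082
The Region of Maplecroft, May 15 – December 31, 2018: 231 days → $192,000 × 1.8% × 231/365 = $2,187.2219
Total = $5,570.6301

$5,570.63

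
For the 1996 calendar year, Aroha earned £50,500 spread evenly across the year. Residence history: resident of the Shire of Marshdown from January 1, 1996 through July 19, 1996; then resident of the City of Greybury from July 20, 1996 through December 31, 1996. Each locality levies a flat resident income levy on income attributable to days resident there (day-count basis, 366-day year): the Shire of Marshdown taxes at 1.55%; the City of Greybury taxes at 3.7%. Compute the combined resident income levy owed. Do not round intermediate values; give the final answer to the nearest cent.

£1,272.23

The Shire of Marshdown, January 1 – July 19, 1996: 201 days → £50,500 × 1.55% × 201/366 = £429.8709
The City of Greybury, July 20 – December 31, 1996: 165 days → £50,500 × 3.7% × 165/366 = £842.3566
Total = £1,272.2275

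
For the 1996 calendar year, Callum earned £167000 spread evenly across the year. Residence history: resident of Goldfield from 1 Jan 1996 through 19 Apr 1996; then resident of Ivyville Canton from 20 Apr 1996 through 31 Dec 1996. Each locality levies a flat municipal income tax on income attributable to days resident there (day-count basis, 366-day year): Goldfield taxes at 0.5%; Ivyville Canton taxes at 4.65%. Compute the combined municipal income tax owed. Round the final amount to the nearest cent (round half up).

Goldfield, 1 Jan – 19 Apr 1996: 110 days → £167000 × 0.5% × 110/366 = £250.9563
Ivyville Canton, 20 Apr – 31 Dec 1996: 256 days → £167000 × 4.65% × 256/366 = £5431.6066
Total = £5682.5628

£5682.56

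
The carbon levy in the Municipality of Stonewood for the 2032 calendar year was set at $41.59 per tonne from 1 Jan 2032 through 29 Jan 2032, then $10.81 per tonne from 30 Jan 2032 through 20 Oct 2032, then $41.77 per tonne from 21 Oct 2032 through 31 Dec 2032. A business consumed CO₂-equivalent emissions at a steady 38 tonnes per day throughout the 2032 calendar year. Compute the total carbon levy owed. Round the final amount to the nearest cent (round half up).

1 Jan – 29 Jan 2032: 29 days × 38 tonnes/day = 1,102 tonnes at $41.59/tonne → $45,832.18
30 Jan – 20 Oct 2032: 265 days × 38 tonnes/day = 10,070 tonnes at $10.81/tonne → $108,856.70
21 Oct – 31 Dec 2032: 72 days × 38 tonnes/day = 2,736 tonnes at $41.77/tonne → $114,282.72

$268,971.60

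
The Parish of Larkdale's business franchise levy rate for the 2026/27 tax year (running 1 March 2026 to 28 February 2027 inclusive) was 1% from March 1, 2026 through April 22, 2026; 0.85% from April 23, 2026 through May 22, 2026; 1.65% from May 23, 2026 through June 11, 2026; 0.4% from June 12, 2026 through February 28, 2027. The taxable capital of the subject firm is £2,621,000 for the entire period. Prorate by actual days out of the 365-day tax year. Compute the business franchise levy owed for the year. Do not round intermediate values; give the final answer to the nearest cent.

£15,532.12

March 1 – April 22, 2026: 53 days at 1% → £2,621,000 × 1% × 53/365 = £3,805.8356
April 23 – May 22, 2026: 30 days at 0.85% → £2,621,000 × 0.85% × 30/365 = £1,831.1096
May 23 – June 11, 2026: 20 days at 1.65% → £2,621,000 × 1.65% × 20/365 = £2,369.6712
June 12, 2026 – February 28, 2027: 262 days at 0.4% → £2,621,000 × 0.4% × 262/365 = £7,525.5014
Total = £15,532.1178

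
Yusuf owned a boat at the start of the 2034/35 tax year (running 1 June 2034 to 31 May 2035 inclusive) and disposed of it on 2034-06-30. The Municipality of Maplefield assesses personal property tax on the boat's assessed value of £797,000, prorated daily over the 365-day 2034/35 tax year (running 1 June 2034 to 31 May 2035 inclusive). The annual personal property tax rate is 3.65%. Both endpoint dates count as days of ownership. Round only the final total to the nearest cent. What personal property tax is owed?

£2,391.00

Days held (2034-06-01 to 2034-06-30): 30 out of 365
Tax = £797,000 × 3.65% × 30/365 = £2,391.0000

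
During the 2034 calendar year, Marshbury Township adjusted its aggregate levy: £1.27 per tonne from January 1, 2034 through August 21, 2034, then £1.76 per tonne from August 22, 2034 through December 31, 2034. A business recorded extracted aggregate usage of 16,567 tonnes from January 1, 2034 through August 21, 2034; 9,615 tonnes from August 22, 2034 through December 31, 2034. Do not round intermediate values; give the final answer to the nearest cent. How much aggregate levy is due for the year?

£37962.49

January 1 – August 21, 2034: 16,567 tonnes at £1.27/tonne → £21040.09
August 22 – December 31, 2034: 9,615 tonnes at £1.76/tonne → £16922.40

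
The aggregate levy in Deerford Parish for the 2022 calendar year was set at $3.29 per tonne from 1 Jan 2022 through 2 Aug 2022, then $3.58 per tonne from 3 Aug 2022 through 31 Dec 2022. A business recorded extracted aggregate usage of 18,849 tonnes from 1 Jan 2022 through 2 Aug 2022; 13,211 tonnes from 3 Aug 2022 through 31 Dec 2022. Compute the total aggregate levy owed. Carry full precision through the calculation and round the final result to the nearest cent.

$109,308.59

1 Jan – 2 Aug 2022: 18,849 tonnes at $3.29/tonne → $62,013.21
3 Aug – 31 Dec 2022: 13,211 tonnes at $3.58/tonne → $47,295.38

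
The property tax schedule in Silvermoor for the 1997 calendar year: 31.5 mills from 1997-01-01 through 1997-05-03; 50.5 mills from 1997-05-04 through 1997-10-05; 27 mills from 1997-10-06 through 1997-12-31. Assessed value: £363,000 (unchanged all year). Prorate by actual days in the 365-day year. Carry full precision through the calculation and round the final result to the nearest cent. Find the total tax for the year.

1997-01-01 to 1997-05-03: 123 days at 31.5 mills → £363,000 × 3.15% × 123/365 = £3,853.2699
1997-05-04 to 1997-10-05: 155 days at 50.5 mills → £363,000 × 5.05% × 155/365 = £7,784.6096
1997-10-06 to 1997-12-31: 87 days at 27 mills → £363,000 × 2.7% × 87/365 = £2,336.1288
Total = £13,974.0082

£13,974.01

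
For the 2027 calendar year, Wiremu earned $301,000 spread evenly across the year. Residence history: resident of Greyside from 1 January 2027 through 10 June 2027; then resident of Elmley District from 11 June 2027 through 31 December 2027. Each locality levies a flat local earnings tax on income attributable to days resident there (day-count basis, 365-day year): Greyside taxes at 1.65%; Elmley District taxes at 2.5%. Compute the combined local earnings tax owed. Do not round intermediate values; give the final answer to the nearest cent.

Greyside, 1 January – 10 June 2027: 161 days → $301,000 × 1.65% × 161/365 = $2,190.7027
Elmley District, 11 June – 31 December 2027: 204 days → $301,000 × 2.5% × 204/365 = $4,205.7534
Total = $6,396.4562

$6,396.46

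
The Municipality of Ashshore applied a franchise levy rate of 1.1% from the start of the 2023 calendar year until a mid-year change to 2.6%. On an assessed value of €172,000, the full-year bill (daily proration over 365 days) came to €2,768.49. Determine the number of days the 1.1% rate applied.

241 days

Let d = days at the first rate; then 365 − d days at the second rate.
€172,000 × [1.1%·d + 2.6%·(365−d)] / 365 = €2,768.49
Solving gives d = 241, so the new rate took effect on 30 August 2023.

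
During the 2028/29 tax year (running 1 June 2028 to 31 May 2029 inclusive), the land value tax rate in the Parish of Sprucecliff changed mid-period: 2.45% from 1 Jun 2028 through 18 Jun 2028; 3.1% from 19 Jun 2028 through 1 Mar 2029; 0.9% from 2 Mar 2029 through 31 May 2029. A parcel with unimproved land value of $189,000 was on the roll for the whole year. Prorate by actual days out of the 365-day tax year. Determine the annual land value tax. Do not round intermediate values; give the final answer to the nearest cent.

$4,761.76

1 Jun – 18 Jun 2028: 18 days at 2.45% → $189,000 × 2.45% × 18/365 = $228.3534
19 Jun 2028 – 1 Mar 2029: 256 days at 3.1% → $189,000 × 3.1% × 256/365 = $4,109.3260
2 Mar – 31 May 2029: 91 days at 0.9% → $189,000 × 0.9% × 91/365 = $424.0849
Total = $4,761.7644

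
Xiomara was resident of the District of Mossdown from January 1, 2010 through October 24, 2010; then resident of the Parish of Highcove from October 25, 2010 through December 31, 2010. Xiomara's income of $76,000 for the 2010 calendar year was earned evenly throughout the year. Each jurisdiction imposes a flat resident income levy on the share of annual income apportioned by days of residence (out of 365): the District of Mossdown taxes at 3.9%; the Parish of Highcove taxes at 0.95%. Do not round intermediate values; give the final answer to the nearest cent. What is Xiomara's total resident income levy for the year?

The District of Mossdown, January 1 – October 24, 2010: 297 days → $76,000 × 3.9% × 297/365 = $2,411.8027
The Parish of Highcove, October 25 – December 31, 2010: 68 days → $76,000 × 0.95% × 68/365 = $134.5096
Total = $2,546.3123

$2,546.31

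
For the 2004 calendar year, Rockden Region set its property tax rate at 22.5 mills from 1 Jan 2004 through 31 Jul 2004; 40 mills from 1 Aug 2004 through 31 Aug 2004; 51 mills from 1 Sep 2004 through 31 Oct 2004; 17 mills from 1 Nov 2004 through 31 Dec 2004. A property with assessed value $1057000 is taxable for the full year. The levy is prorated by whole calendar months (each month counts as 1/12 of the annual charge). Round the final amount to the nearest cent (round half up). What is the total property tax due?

1 Jan – 31 Jul 2004: 7 months at 22.5 mills → $1057000 × 2.25% × 7/12 = $13873.1250
1 Aug – 31 Aug 2004: 1 month at 40 mills → $1057000 × 4% × 1/12 = $3523.3333
1 Sep – 31 Oct 2004: 2 months at 51 mills → $1057000 × 5.1% × 2/12 = $8984.5000
1 Nov – 31 Dec 2004: 2 months at 17 mills → $1057000 × 1.7% × 2/12 = $2994.8333
Total = $29375.7917

$29375.79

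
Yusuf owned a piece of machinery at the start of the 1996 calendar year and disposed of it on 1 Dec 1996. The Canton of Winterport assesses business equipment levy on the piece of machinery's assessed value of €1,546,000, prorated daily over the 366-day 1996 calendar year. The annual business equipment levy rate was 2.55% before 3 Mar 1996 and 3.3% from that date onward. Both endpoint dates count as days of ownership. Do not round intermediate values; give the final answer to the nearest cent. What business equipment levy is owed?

€44,872.02

1 Jan – 2 Mar 1996: 62 days at 2.55% → €1,546,000 × 2.55% × 62/366 = €6,678.2131
3 Mar – 1 Dec 1996: 274 days at 3.3% → €1,546,000 × 3.3% × 274/366 = €38,193.8033
Total = €44,872.0164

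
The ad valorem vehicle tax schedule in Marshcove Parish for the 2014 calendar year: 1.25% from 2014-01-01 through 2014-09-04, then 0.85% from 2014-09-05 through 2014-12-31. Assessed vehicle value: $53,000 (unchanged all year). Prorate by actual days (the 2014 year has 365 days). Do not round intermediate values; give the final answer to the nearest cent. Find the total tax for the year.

$593.96

2014-01-01 to 2014-09-04: 247 days at 1.25% → $53,000 × 1.25% × 247/365 = $448.3219
2014-09-05 to 2014-12-31: 118 days at 0.85% → $53,000 × 0.85% × 118/365 = $145.6411
Total = $593.9630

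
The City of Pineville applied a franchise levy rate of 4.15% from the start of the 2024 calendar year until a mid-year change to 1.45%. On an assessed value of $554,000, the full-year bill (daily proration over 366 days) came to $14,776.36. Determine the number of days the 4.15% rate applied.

Let d = days at the first rate; then 366 − d days at the second rate.
$554,000 × [4.15%·d + 1.45%·(366−d)] / 366 = $14,776.36
Solving gives d = 165, so the new rate took effect on 14 June 2024.

165 days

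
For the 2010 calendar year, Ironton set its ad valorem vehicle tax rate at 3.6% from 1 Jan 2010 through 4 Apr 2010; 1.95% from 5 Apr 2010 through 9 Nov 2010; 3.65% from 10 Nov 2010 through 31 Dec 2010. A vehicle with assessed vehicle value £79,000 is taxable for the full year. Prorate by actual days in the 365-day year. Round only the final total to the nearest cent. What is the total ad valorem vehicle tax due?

£2,067.53

1 Jan – 4 Apr 2010: 94 days at 3.6% → £79,000 × 3.6% × 94/365 = £732.4274
5 Apr – 9 Nov 2010: 219 days at 1.95% → £79,000 × 1.95% × 219/365 = £924.3000
10 Nov – 31 Dec 2010: 52 days at 3.65% → £79,000 × 3.65% × 52/365 = £410.8000
Total = £2,067.5274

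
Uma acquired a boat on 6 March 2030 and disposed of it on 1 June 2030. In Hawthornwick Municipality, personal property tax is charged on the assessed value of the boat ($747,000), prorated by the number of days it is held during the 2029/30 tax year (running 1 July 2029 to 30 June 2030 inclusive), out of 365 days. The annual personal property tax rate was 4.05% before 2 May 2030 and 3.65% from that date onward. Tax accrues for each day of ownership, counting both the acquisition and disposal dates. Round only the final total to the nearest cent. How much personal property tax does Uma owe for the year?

$7,040.22

6 March – 1 May 2030: 57 days at 4.05% → $747,000 × 4.05% × 57/365 = $4,724.5192
2 May – 1 June 2030: 31 days at 3.65% → $747,000 × 3.65% × 31/365 = $2,315.7000
Total = $7,040.2192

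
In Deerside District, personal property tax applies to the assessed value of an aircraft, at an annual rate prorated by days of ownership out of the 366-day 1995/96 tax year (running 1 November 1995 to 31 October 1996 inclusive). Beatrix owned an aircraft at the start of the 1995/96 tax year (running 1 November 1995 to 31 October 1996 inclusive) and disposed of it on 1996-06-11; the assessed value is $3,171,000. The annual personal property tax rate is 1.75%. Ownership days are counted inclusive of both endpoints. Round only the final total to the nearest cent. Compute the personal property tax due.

Days held (1995-11-01 to 1996-06-11): 224 out of 366
Tax = $3,171,000 × 1.75% × 224/366 = $33,962.6230

$33,962.62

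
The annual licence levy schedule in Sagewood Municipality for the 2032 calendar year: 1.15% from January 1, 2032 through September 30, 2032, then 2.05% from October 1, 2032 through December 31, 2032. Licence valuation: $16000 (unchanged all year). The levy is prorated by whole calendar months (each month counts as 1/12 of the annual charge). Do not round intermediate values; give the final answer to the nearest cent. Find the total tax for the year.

$220.00

January 1 – September 30, 2032: 9 months at 1.15% → $16000 × 1.15% × 9/12 = $138.0000
October 1 – December 31, 2032: 3 months at 2.05% → $16000 × 2.05% × 3/12 = $82.0000
Total = $220.0000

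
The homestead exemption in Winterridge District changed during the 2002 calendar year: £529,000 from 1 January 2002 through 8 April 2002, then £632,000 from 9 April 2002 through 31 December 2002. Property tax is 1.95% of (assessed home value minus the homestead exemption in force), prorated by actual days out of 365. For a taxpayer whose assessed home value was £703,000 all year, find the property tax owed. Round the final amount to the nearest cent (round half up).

£1,923.77

1 January – 8 April 2002: 98 days, exemption £529,000 → (£703,000 − £529,000) × 1.95% × 98/365 = £910.9973
9 April – 31 December 2002: 267 days, exemption £632,000 → (£703,000 − £632,000) × 1.95% × 267/365 = £1,012.7712
Total = £1,923.7685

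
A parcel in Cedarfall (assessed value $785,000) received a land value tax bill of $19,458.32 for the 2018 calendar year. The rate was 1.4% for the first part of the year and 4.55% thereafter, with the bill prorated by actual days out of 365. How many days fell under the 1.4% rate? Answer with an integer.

Let d = days at the first rate; then 365 − d days at the second rate.
$785,000 × [1.4%·d + 4.55%·(365−d)] / 365 = $19,458.32
Solving gives d = 240, so the new rate took effect on August 29, 2018.

240 days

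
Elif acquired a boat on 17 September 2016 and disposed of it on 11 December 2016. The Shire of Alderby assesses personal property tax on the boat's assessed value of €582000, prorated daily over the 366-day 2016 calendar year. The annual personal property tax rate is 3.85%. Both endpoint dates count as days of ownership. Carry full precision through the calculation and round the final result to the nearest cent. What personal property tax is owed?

Days held (17 September – 11 December 2016): 86 out of 366
Tax = €582000 × 3.85% × 86/366 = €5265.0328

€5265.03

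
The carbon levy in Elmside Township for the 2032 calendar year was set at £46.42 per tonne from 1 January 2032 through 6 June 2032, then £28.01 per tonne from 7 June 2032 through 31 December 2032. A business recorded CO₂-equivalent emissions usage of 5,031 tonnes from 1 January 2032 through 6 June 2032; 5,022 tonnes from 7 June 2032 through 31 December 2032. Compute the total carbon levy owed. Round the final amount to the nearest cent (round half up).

£374,205.24

1 January – 6 June 2032: 5,031 tonnes at £46.42/tonne → £233,539.02
7 June – 31 December 2032: 5,022 tonnes at £28.01/tonne → £140,666.22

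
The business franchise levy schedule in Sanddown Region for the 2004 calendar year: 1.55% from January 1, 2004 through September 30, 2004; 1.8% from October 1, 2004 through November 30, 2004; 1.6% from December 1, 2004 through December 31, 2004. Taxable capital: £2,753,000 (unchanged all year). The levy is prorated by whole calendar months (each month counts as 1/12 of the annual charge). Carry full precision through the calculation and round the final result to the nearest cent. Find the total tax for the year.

£43,933.29

January 1 – September 30, 2004: 9 months at 1.55% → £2,753,000 × 1.55% × 9/12 = £32,003.6250
October 1 – November 30, 2004: 2 months at 1.8% → £2,753,000 × 1.8% × 2/12 = £8,259.0000
December 1 – December 31, 2004: 1 month at 1.6% → £2,753,000 × 1.6% × 1/12 = £3,670.6667
Total = £43,933.2917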